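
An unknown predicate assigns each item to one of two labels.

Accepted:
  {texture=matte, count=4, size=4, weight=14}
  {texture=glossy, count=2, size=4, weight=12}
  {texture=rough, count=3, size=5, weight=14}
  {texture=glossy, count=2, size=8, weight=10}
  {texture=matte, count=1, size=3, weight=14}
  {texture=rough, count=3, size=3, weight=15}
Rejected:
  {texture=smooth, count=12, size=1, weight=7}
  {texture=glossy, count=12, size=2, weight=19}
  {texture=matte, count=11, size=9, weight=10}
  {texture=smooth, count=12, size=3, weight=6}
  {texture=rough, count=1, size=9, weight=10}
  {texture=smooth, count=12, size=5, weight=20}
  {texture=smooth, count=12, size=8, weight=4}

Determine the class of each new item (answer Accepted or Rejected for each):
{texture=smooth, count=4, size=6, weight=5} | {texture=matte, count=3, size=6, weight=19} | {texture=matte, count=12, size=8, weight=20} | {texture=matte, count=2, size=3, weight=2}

Rule: size ≤ 8 AND count ≤ 4. This holds for each 'Accepted' example and fails for each 'Rejected' one.
{texture=smooth, count=4, size=6, weight=5} — size = 6, count = 4, hence Accepted.
{texture=matte, count=3, size=6, weight=19} — size = 6, count = 3, hence Accepted.
{texture=matte, count=12, size=8, weight=20} — size = 8, count = 12, hence Rejected.
{texture=matte, count=2, size=3, weight=2} — size = 3, count = 2, hence Accepted.

Accepted, Accepted, Rejected, Accepted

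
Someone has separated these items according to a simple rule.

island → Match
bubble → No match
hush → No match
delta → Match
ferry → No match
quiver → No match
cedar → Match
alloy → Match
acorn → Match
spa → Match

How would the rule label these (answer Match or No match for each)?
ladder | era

Match, Match

Checking candidate rules against both groups, what survives is: contains 'a'.
Match: ladder, since has 'a'.
Match: era, since has 'a'.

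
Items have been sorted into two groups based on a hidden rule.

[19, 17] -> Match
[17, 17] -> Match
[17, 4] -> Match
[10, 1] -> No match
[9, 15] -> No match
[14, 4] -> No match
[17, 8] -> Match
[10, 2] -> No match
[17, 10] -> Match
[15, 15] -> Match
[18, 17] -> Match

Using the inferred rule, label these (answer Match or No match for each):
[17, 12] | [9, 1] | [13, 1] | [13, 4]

Match, No match, No match, No match

The pattern is that an item is 'Match' exactly when: first ≥ 15.
Match: [17, 12], since first 17.
No match: [9, 1], since first 9.
No match: [13, 1], since first 13.
No match: [13, 4], since first 13.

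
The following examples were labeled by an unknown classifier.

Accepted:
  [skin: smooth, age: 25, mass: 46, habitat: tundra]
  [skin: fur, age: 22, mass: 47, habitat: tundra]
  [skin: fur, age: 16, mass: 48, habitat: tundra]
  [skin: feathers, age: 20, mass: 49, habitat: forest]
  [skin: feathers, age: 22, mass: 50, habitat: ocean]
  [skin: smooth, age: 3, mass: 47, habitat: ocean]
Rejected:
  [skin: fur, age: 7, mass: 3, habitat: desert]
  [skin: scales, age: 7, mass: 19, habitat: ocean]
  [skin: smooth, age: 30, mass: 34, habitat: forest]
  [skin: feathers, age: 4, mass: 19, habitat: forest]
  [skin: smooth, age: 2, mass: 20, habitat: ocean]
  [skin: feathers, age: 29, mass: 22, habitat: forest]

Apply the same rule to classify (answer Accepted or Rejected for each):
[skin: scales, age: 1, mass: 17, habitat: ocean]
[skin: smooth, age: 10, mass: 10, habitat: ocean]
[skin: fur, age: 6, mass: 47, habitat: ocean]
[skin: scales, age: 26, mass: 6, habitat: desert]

Rejected, Rejected, Accepted, Rejected

The pattern is that an item is 'Accepted' exactly when: mass ≥ 46.
Rejected: [skin: scales, age: 1, mass: 17, habitat: ocean], since mass = 17.
Rejected: [skin: smooth, age: 10, mass: 10, habitat: ocean], since mass = 10.
Accepted: [skin: fur, age: 6, mass: 47, habitat: ocean], since mass = 47.
Rejected: [skin: scales, age: 26, mass: 6, habitat: desert], since mass = 6.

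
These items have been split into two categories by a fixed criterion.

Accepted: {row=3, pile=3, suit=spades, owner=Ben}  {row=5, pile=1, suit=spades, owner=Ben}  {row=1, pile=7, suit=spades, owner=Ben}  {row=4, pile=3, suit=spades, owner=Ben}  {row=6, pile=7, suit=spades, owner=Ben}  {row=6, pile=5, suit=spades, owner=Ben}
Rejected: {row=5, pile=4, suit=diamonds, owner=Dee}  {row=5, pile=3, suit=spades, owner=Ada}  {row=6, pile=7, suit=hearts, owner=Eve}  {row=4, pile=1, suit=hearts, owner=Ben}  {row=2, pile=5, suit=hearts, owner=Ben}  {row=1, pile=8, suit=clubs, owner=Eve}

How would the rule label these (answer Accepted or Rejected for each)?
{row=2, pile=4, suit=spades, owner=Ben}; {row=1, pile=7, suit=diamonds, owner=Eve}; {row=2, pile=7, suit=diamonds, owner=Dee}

Accepted, Rejected, Rejected

The pattern is that an item is 'Accepted' exactly when: owner is Ben AND suit is spades.
{row=2, pile=4, suit=spades, owner=Ben} — owner is Ben, suit is spades, hence Accepted.
{row=1, pile=7, suit=diamonds, owner=Eve} — owner is Eve, suit is diamonds, hence Rejected.
{row=2, pile=7, suit=diamonds, owner=Dee} — owner is Dee, suit is diamonds, hence Rejected.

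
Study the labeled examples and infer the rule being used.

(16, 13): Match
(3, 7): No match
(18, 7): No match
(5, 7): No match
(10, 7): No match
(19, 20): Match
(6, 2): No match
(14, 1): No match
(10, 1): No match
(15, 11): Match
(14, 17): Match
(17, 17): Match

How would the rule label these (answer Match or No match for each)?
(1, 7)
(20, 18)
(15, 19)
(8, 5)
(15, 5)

The rule appears to be: sum ≥ 26.

No match, Match, Match, No match, No match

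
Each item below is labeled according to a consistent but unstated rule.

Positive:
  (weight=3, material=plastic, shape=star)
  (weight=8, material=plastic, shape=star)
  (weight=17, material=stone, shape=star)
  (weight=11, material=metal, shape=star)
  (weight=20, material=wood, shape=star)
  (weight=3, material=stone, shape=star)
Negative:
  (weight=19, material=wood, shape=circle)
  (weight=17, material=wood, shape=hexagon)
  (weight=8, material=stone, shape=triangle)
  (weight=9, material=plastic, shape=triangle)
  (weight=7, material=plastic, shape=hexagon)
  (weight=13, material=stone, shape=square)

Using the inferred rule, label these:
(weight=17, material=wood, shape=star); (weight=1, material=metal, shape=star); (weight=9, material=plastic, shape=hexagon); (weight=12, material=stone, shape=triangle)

Positive, Positive, Negative, Negative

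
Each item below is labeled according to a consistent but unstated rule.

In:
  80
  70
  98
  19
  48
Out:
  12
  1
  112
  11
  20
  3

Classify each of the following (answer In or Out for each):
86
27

A rule that fits every label: digit sum ≥ 5 — true of each 'In' example, false of each 'Out' one.
86 → digit sum 8+6 = 14 → In. 27 → digit sum 2+7 = 9 → In.

In, In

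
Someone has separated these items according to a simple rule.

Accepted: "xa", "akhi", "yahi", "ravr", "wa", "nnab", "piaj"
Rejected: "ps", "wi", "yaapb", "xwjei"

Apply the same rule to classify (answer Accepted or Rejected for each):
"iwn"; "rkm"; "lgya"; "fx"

Rejected, Rejected, Accepted, Rejected

The classifier is using: even length AND contains 'a'.
"iwn": length 3, no 'a' — does not pass, so Rejected. "rkm": length 3, no 'a' — does not pass, so Rejected. "lgya": length 4, has 'a' — meets the rule, so Accepted. "fx": length 2, no 'a' — does not pass, so Rejected.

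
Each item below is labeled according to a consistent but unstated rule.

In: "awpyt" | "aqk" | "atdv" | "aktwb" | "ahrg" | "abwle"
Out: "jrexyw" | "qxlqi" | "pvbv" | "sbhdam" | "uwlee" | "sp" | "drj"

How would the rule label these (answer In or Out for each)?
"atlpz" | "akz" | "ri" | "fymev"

Comparing the two groups points to one rule — starts with 'a'.
"atlpz": starts with 'a', matches → In. "akz": starts with 'a', matches → In. "ri": starts with 'r', doesn't qualify → Out. "fymev": starts with 'f', doesn't qualify → Out.

In, In, Out, Out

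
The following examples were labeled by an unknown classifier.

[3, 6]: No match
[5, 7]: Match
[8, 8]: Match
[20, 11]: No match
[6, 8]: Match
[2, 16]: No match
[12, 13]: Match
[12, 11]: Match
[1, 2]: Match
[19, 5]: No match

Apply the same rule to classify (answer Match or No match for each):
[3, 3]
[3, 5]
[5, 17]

The simplest hypothesis consistent with all the labels is: |first − second| ≤ 2.
[3, 3]: |3−3| = 0, has this property → Match. [3, 5]: |3−5| = 2, has this property → Match. [5, 17]: |5−17| = 12, fails this test → No match.

Match, Match, No match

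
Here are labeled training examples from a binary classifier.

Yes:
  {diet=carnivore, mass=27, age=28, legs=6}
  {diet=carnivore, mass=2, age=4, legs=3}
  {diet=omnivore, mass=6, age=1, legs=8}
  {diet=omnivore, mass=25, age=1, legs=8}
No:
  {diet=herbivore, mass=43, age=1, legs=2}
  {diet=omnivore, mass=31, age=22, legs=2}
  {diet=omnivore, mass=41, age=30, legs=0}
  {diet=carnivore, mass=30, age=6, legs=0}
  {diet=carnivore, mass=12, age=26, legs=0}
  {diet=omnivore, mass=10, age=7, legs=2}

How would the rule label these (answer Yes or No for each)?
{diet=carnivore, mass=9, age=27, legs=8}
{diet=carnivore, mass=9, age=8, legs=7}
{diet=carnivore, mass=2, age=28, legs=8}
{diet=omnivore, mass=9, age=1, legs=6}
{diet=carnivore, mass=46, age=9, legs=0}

Yes, Yes, Yes, Yes, No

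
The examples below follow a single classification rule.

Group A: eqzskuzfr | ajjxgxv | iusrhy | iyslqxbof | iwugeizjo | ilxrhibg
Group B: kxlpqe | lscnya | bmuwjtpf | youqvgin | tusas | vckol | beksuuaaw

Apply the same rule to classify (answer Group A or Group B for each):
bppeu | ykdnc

Comparing the two groups points to one rule — starts with a vowel.

Group B, Group B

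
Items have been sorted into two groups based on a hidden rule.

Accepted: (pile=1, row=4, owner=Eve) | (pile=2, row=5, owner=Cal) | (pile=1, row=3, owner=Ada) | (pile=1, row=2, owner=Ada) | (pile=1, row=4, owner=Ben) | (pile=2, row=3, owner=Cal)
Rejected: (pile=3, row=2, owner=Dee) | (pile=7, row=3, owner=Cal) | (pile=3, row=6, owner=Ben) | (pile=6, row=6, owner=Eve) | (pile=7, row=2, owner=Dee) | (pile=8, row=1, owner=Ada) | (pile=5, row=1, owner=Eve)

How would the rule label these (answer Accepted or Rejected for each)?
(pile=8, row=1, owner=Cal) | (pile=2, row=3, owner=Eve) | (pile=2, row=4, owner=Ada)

The rule appears to be: pile ≤ 2.
(pile=8, row=1, owner=Cal): pile = 8 — does not satisfy this, so Rejected.
(pile=2, row=3, owner=Eve): pile = 2 — matches, so Accepted.
(pile=2, row=4, owner=Ada): pile = 2 — matches, so Accepted.

Rejected, Accepted, Accepted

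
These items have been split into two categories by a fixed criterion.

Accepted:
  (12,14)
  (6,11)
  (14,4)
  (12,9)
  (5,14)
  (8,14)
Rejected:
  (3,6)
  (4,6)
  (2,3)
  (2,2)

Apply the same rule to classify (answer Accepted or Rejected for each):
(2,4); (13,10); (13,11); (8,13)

Every 'Accepted' example satisfies: sum ≥ 17. None of the 'Rejected' examples do.
(2,4): 2+4 = 6, fails this test → Rejected. (13,10): 13+10 = 23, checks out → Accepted. (13,11): 13+11 = 24, checks out → Accepted. (8,13): 8+13 = 21, checks out → Accepted.

Rejected, Accepted, Accepted, Accepted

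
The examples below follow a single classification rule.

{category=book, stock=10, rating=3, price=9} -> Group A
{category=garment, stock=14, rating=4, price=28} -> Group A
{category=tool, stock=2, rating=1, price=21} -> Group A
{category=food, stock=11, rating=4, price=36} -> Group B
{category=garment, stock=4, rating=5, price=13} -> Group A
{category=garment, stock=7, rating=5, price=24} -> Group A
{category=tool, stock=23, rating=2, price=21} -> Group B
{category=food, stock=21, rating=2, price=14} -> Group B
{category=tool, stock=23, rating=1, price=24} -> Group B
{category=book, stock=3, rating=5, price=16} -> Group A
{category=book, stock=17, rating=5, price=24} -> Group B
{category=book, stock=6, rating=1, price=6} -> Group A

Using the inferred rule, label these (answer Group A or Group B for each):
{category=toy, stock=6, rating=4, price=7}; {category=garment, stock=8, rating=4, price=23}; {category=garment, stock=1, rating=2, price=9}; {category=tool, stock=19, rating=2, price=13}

Group A, Group A, Group A, Group B

The simplest hypothesis consistent with all the labels is: price ≤ 28 AND stock ≤ 14.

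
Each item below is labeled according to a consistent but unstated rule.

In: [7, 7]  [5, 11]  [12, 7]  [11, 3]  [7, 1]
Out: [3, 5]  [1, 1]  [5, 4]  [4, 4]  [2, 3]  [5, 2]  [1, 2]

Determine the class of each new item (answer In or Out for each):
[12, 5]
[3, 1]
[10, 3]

The rule appears to be: max ≥ 7.
[12, 5] → max 12 → In.
[3, 1] → max 3 → Out.
[10, 3] → max 10 → In.

In, Out, In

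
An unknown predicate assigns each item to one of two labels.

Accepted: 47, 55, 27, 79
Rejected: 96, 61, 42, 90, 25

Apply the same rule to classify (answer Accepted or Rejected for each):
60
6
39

Rejected, Rejected, Accepted

The simplest hypothesis consistent with all the labels is: ≡ 3 (mod 4).
Rejected: 60, since 60 mod 4 = 0. Rejected: 6, since 6 mod 4 = 2. Accepted: 39, since 39 mod 4 = 3.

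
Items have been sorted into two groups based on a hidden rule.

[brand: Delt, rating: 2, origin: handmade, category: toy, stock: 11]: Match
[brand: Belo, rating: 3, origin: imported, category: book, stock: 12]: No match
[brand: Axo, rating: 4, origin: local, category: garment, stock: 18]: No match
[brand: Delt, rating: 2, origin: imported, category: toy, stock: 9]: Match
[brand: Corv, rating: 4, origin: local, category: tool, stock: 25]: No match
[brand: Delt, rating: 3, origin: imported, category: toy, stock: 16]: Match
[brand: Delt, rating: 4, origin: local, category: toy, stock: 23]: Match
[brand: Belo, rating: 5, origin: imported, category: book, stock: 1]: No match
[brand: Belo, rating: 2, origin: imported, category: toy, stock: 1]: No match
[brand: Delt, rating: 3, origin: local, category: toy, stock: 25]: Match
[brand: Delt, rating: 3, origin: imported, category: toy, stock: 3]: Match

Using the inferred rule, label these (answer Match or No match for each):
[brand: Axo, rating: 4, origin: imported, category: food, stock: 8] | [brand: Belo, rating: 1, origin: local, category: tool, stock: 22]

The distinguishing property — brand is Delt — holds for all the 'Match' cases and none of the 'No match' cases.

No match, No match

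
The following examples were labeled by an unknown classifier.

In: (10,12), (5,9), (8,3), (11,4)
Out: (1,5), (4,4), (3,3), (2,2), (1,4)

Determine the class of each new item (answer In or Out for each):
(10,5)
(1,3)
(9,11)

The distinguishing property — sum ≥ 11 — holds for all the 'In' cases and none of the 'Out' cases.

In, Out, In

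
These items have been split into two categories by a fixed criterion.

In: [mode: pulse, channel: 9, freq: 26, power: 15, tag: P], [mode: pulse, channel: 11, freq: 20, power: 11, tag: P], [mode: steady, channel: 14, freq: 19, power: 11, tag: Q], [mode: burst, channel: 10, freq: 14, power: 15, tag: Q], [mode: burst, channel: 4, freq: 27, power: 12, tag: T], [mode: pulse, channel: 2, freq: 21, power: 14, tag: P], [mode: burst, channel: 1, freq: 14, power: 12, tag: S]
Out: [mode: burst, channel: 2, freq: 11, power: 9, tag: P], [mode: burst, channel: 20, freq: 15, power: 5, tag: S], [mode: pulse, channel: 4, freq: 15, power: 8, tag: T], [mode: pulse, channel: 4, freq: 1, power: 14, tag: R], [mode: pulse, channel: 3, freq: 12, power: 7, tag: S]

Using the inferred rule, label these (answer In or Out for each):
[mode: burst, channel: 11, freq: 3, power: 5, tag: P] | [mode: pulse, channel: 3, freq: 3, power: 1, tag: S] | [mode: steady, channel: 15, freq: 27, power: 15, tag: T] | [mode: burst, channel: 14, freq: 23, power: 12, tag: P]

The distinguishing property — power ≥ 9 AND freq ≥ 12 — holds for all the 'In' cases and none of the 'Out' cases.
[mode: burst, channel: 11, freq: 3, power: 5, tag: P]: power = 5, freq = 3, does not fit → Out. [mode: pulse, channel: 3, freq: 3, power: 1, tag: S]: power = 1, freq = 3, does not fit → Out. [mode: steady, channel: 15, freq: 27, power: 15, tag: T]: power = 15, freq = 27, has this property → In. [mode: burst, channel: 14, freq: 23, power: 12, tag: P]: power = 12, freq = 23, has this property → In.

Out, Out, In, In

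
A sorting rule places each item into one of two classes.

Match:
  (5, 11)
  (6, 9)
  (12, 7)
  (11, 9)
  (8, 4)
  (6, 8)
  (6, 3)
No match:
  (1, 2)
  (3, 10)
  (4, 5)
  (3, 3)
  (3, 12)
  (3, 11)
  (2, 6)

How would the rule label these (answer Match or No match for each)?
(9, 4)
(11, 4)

Match, Match

'Match' ⟺ first ≥ 5.
Match: (9, 4), since first 9.
Match: (11, 4), since first 11.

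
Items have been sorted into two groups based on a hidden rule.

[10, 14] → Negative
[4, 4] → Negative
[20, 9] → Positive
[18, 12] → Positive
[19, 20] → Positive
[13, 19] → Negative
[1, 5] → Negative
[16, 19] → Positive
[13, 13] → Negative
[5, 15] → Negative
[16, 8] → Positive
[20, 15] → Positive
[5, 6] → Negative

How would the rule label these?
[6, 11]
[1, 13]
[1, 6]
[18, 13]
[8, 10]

The pattern is that an item is 'Positive' exactly when: first ≥ 14.
[6, 11]: Negative (first 6). [1, 13]: Negative (first 1). [1, 6]: Negative (first 1). [18, 13]: Positive (first 18). [8, 10]: Negative (first 8).

Negative, Negative, Negative, Positive, Negative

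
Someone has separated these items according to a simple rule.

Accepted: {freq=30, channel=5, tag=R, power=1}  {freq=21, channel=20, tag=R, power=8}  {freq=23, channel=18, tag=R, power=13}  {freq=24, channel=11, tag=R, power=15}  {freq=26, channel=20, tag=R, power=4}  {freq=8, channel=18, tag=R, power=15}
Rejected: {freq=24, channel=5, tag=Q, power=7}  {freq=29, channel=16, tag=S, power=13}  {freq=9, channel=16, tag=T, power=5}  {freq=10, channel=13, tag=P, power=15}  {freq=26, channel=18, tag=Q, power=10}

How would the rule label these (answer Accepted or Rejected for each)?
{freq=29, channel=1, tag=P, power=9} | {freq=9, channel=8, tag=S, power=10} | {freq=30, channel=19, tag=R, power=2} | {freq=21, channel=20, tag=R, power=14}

'Accepted' ⟺ tag is R.
{freq=29, channel=1, tag=P, power=9} → tag is P → Rejected.
{freq=9, channel=8, tag=S, power=10} → tag is S → Rejected.
{freq=30, channel=19, tag=R, power=2} → tag is R → Accepted.
{freq=21, channel=20, tag=R, power=14} → tag is R → Accepted.

Rejected, Rejected, Accepted, Accepted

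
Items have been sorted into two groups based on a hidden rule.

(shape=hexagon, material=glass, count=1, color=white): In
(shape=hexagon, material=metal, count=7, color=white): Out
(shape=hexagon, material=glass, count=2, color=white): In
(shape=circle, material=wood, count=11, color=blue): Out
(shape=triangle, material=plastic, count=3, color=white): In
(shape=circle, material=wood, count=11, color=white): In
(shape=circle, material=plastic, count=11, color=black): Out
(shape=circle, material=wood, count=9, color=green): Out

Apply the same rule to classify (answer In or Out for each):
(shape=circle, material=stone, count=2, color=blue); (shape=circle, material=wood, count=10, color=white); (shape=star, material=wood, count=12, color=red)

One predicate separates the groups cleanly: color is white AND count ≠ 7.

Out, In, Out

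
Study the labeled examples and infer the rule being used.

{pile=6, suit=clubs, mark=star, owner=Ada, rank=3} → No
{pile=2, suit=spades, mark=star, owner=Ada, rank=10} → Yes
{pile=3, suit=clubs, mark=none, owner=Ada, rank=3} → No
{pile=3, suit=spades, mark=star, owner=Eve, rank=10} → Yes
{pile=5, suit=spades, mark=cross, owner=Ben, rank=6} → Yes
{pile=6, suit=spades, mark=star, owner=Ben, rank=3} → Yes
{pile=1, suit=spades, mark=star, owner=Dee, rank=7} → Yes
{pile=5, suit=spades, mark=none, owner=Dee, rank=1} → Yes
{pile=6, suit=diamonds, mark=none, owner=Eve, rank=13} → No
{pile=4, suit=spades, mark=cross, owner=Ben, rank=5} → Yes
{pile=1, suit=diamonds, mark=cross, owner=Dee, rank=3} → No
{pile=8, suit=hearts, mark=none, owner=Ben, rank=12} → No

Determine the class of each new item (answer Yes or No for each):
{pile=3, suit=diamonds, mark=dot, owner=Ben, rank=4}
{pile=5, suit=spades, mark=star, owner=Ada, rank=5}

No, Yes

The distinguishing property — suit is spades — holds for all the 'Yes' cases and none of the 'No' cases.
{pile=3, suit=diamonds, mark=dot, owner=Ben, rank=4}: suit is diamonds, does not fit → No. {pile=5, suit=spades, mark=star, owner=Ada, rank=5}: suit is spades, satisfies this → Yes.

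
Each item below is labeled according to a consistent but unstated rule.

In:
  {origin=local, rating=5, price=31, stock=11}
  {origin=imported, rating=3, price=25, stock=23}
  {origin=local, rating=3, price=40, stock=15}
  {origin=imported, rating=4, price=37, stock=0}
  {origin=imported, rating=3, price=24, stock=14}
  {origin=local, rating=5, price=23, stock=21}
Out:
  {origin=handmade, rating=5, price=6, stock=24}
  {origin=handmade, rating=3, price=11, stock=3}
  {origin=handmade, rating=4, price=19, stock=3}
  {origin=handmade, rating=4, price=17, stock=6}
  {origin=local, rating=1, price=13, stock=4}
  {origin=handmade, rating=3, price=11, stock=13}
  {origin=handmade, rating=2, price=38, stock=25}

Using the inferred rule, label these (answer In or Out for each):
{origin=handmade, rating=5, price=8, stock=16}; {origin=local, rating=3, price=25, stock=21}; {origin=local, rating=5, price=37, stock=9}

Every 'In' example satisfies: price ≥ 23 AND rating ≥ 3. None of the 'Out' examples do.

Out, In, In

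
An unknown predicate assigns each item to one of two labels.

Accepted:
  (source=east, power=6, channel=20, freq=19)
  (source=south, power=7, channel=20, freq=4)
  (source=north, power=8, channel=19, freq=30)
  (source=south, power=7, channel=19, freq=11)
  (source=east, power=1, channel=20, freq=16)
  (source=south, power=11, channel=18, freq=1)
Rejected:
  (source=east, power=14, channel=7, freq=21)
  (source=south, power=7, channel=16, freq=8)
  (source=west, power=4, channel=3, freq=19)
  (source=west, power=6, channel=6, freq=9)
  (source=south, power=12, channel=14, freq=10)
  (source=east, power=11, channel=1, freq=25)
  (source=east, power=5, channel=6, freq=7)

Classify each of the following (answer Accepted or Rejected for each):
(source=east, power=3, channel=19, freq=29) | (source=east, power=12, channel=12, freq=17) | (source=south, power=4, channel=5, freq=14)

Accepted, Rejected, Rejected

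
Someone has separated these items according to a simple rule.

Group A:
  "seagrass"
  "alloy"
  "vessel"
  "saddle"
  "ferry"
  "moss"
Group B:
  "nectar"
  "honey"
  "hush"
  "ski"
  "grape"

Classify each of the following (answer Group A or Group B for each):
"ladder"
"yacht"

Every 'Group A' example satisfies: has a double letter. None of the 'Group B' examples do.
"ladder": 'dd' doubled, matches → Group A.
"yacht": no doubled letter, does not fit → Group B.

Group A, Group B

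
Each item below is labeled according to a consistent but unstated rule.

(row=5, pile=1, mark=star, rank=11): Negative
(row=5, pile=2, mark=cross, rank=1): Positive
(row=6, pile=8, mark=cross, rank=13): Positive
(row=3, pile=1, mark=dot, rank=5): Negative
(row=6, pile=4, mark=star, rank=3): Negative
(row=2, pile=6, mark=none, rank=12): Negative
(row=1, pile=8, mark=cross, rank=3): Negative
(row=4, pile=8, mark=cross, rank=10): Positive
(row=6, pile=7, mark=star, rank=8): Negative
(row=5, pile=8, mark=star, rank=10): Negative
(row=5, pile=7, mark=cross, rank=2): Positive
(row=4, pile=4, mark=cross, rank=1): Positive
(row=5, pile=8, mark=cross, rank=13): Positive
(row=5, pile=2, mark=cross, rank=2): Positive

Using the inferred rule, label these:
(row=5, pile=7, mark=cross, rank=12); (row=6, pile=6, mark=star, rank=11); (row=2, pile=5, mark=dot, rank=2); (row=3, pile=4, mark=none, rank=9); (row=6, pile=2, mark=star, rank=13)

The classifier is using: mark is cross AND row ≥ 2.
(row=5, pile=7, mark=cross, rank=12): Positive (mark is cross, row = 5).
(row=6, pile=6, mark=star, rank=11): Negative (mark is star, row = 6).
(row=2, pile=5, mark=dot, rank=2): Negative (mark is dot, row = 2).
(row=3, pile=4, mark=none, rank=9): Negative (mark is none, row = 3).
(row=6, pile=2, mark=star, rank=13): Negative (mark is star, row = 6).

Positive, Negative, Negative, Negative, Negative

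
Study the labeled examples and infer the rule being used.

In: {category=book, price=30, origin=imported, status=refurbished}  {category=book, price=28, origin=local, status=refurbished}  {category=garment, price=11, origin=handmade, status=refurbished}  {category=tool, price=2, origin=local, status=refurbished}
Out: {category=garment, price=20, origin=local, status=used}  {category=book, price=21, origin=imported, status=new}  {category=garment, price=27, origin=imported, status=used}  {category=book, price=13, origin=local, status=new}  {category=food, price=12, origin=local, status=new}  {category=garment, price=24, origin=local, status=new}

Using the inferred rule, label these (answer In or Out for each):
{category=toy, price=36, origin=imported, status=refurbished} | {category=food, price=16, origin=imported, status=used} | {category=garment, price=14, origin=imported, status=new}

Rule: status is refurbished. This holds for each 'In' example and fails for each 'Out' one.

In, Out, Out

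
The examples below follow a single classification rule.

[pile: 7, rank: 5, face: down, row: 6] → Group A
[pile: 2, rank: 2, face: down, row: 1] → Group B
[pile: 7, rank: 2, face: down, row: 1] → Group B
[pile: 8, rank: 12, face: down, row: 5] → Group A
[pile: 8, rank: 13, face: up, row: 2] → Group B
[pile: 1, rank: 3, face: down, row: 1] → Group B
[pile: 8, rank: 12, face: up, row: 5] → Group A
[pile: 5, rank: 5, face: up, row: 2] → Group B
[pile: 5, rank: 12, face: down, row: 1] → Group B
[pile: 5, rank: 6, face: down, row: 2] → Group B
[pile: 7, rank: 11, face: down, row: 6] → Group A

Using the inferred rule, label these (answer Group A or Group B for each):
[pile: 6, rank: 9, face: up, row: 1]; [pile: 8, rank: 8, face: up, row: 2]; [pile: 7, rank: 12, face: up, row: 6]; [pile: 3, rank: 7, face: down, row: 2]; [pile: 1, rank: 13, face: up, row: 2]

The classifier is using: row ≥ 5.

Group B, Group B, Group A, Group B, Group B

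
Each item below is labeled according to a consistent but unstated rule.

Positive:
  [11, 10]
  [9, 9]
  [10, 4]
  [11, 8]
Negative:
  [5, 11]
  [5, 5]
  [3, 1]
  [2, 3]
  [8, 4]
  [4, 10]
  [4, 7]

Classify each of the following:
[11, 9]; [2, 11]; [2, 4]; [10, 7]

'Positive' ⟺ first ≥ 9.

Positive, Negative, Negative, Positive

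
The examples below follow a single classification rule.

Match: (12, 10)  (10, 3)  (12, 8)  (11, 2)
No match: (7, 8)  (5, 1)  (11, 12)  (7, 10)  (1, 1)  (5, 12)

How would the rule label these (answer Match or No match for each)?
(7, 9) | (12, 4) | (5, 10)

Every 'Match' example satisfies: first > second AND sum ≥ 13. None of the 'No match' examples do.
(7, 9) — 7 < 9, 7+9 = 16, hence No match. (12, 4) — 12 > 4, 12+4 = 16, hence Match. (5, 10) — 5 < 10, 5+10 = 15, hence No match.

No match, Match, No match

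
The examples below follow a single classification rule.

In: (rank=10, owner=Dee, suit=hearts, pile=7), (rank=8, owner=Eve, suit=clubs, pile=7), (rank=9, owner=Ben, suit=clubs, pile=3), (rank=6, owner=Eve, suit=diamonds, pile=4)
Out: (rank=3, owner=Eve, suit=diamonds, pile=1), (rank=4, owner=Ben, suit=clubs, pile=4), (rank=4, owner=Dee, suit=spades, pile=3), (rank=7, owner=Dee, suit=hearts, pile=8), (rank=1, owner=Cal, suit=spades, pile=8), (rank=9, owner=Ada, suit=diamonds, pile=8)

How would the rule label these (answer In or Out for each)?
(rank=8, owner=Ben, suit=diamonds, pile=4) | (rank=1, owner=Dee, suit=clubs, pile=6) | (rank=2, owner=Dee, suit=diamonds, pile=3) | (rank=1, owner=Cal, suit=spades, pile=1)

In, Out, Out, Out

The simplest hypothesis consistent with all the labels is: pile ≤ 7 AND rank ≥ 6.
(rank=8, owner=Ben, suit=diamonds, pile=4): pile = 4, rank = 8 — meets the rule, so In. (rank=1, owner=Dee, suit=clubs, pile=6): pile = 6, rank = 1 — doesn't qualify, so Out. (rank=2, owner=Dee, suit=diamonds, pile=3): pile = 3, rank = 2 — doesn't qualify, so Out. (rank=1, owner=Cal, suit=spades, pile=1): pile = 1, rank = 1 — doesn't qualify, so Out.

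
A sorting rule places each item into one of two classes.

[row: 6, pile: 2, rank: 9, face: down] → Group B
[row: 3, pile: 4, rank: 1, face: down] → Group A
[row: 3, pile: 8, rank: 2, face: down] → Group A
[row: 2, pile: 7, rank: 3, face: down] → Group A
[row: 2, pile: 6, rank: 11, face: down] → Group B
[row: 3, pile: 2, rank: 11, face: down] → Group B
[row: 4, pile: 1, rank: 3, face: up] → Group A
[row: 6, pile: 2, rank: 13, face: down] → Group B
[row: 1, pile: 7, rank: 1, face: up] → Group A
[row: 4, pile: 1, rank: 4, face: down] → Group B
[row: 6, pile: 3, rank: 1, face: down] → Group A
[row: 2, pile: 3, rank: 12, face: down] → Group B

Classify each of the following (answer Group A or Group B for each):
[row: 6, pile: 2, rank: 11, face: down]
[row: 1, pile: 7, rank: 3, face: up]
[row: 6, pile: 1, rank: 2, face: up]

Rule: rank ≤ 3. This holds for each 'Group A' example and fails for each 'Group B' one.
Group B: [row: 6, pile: 2, rank: 11, face: down], since rank = 11.
Group A: [row: 1, pile: 7, rank: 3, face: up], since rank = 3.
Group A: [row: 6, pile: 1, rank: 2, face: up], since rank = 2.

Group B, Group A, Group A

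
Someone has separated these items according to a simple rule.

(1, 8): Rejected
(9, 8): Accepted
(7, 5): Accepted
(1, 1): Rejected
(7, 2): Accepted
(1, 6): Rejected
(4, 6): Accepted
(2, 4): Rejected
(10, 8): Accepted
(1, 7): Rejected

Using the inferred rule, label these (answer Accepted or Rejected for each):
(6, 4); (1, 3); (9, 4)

The pattern is that an item is 'Accepted' exactly when: first ≥ 4.
(6, 4): Accepted (first 6). (1, 3): Rejected (first 1). (9, 4): Accepted (first 9).

Accepted, Rejected, Accepted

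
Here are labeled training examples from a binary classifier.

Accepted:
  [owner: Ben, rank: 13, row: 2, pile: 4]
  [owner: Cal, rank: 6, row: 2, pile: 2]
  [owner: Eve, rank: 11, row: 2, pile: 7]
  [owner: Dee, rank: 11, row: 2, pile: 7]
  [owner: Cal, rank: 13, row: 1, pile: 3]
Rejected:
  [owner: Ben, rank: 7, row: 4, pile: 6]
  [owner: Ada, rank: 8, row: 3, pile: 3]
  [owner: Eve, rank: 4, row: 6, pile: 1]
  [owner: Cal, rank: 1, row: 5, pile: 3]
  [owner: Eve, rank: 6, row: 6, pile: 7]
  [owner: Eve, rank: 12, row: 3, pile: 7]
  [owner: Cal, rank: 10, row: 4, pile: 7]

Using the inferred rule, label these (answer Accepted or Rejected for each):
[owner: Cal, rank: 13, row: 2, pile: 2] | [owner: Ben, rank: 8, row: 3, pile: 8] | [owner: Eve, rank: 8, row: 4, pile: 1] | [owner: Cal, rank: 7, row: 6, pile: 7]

Accepted, Rejected, Rejected, Rejected

The pattern is that an item is 'Accepted' exactly when: row ≤ 2.
[owner: Cal, rank: 13, row: 2, pile: 2]: row = 2 — passes, so Accepted. [owner: Ben, rank: 8, row: 3, pile: 8]: row = 3 — doesn't qualify, so Rejected. [owner: Eve, rank: 8, row: 4, pile: 1]: row = 4 — doesn't qualify, so Rejected. [owner: Cal, rank: 7, row: 6, pile: 7]: row = 6 — doesn't qualify, so Rejected.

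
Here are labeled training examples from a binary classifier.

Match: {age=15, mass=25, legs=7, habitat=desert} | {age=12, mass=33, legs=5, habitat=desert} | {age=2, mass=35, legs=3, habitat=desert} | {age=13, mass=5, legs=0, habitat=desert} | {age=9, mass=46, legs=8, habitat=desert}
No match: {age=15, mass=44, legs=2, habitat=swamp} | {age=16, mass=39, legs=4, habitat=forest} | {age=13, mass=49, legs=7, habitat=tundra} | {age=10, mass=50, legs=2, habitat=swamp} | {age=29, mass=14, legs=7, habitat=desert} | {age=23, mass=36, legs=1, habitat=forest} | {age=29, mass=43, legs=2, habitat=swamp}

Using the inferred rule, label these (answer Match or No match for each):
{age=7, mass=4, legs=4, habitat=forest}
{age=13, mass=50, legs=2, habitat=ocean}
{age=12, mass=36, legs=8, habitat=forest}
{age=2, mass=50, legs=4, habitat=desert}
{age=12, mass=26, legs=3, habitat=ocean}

The classifier is using: habitat is desert AND age ≤ 15.
{age=7, mass=4, legs=4, habitat=forest} — habitat is forest, age = 7, hence No match. {age=13, mass=50, legs=2, habitat=ocean} — habitat is ocean, age = 13, hence No match. {age=12, mass=36, legs=8, habitat=forest} — habitat is forest, age = 12, hence No match. {age=2, mass=50, legs=4, habitat=desert} — habitat is desert, age = 2, hence Match. {age=12, mass=26, legs=3, habitat=ocean} — habitat is ocean, age = 12, hence No match.

No match, No match, No match, Match, No match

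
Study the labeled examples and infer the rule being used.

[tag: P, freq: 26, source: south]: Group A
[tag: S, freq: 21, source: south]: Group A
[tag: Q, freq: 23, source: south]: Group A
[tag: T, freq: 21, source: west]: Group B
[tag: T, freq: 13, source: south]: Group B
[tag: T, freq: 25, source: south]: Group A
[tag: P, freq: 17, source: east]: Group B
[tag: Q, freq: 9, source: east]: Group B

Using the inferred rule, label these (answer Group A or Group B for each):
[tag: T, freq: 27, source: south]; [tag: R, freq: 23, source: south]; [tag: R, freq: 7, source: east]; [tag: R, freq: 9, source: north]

Group A, Group A, Group B, Group B

All 'Group A' examples share one property — source is south AND freq ≥ 17 — and every 'Group B' example lacks it.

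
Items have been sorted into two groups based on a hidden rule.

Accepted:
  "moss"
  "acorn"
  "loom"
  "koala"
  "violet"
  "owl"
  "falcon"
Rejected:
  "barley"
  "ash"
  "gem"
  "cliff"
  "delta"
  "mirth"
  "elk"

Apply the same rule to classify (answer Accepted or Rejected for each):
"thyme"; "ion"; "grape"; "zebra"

Looking at the examples, the only property every 'Accepted' case has and every 'Rejected' case lacks is: contains 'o'.
"thyme": no 'o' — doesn't qualify, so Rejected.
"ion": has 'o' — satisfies this, so Accepted.
"grape": no 'o' — doesn't qualify, so Rejected.
"zebra": no 'o' — doesn't qualify, so Rejected.

Rejected, Accepted, Rejected, Rejected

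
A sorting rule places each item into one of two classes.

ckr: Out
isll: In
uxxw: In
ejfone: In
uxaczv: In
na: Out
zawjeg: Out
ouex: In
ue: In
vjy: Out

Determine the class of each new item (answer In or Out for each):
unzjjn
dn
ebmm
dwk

Looking at the examples, the only property every 'In' case has and every 'Out' case lacks is: starts with a vowel.

In, Out, In, Out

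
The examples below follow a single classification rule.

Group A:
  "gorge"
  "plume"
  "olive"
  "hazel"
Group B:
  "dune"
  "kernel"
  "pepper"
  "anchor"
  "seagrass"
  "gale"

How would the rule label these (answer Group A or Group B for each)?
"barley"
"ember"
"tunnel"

Group B, Group A, Group B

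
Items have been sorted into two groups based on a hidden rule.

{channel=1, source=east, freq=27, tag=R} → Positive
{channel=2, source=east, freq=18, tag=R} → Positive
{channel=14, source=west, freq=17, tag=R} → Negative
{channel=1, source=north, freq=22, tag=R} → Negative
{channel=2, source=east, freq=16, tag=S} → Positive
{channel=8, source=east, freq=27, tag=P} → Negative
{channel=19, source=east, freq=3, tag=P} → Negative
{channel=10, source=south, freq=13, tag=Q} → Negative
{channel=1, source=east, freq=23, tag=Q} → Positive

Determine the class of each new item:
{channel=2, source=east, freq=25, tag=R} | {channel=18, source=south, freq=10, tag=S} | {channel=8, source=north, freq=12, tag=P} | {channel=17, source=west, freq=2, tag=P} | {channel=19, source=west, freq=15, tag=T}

Positive, Negative, Negative, Negative, Negative

The common property of the 'Positive' items is: source is east AND channel ≤ 2. No 'Negative' item has it.
{channel=2, source=east, freq=25, tag=R}: source is east, channel = 2 — has this property, so Positive. {channel=18, source=south, freq=10, tag=S}: source is south, channel = 18 — does not satisfy this, so Negative. {channel=8, source=north, freq=12, tag=P}: source is north, channel = 8 — does not satisfy this, so Negative. {channel=17, source=west, freq=2, tag=P}: source is west, channel = 17 — does not satisfy this, so Negative. {channel=19, source=west, freq=15, tag=T}: source is west, channel = 19 — does not satisfy this, so Negative.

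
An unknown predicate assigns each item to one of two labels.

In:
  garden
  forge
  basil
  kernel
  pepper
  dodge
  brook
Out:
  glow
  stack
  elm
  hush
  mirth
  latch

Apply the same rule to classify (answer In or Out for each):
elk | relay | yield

Every 'In' example satisfies: has ≥ 2 vowels. None of the 'Out' examples do.
elk: 1 vowel, doesn't match → Out.
relay: 2 vowels, matches → In.
yield: 2 vowels, matches → In.

Out, In, In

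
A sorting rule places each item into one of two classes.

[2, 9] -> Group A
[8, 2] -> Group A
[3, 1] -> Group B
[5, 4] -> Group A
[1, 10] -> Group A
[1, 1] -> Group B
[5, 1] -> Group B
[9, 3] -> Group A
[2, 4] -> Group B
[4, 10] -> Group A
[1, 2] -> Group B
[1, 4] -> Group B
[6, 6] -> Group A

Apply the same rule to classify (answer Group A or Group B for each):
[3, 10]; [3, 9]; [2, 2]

Rule: sum ≥ 9. This holds for each 'Group A' example and fails for each 'Group B' one.

Group A, Group A, Group B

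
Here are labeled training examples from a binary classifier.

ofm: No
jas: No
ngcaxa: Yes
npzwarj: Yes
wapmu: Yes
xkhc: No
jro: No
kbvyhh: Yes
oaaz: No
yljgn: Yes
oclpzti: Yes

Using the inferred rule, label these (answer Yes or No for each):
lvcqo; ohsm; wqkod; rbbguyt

One predicate separates the groups cleanly: length ≥ 5.
Yes: lvcqo, since length 5.
No: ohsm, since length 4.
Yes: wqkod, since length 5.
Yes: rbbguyt, since length 7.

Yes, No, Yes, Yes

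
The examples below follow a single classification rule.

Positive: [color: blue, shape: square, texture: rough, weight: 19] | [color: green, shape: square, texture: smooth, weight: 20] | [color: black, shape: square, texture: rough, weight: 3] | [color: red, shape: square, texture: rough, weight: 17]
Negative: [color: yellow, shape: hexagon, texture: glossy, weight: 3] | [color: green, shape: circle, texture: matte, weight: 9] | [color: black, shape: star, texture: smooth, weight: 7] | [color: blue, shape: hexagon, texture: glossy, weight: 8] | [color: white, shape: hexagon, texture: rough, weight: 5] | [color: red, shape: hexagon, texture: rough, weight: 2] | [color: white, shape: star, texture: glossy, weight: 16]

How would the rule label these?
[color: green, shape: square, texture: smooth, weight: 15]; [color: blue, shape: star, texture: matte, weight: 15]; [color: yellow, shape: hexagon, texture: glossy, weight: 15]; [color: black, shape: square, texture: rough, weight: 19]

Positive, Negative, Negative, Positive

One predicate separates the groups cleanly: shape is square.
[color: green, shape: square, texture: smooth, weight: 15] → shape is square → Positive.
[color: blue, shape: star, texture: matte, weight: 15] → shape is star → Negative.
[color: yellow, shape: hexagon, texture: glossy, weight: 15] → shape is hexagon → Negative.
[color: black, shape: square, texture: rough, weight: 19] → shape is square → Positive.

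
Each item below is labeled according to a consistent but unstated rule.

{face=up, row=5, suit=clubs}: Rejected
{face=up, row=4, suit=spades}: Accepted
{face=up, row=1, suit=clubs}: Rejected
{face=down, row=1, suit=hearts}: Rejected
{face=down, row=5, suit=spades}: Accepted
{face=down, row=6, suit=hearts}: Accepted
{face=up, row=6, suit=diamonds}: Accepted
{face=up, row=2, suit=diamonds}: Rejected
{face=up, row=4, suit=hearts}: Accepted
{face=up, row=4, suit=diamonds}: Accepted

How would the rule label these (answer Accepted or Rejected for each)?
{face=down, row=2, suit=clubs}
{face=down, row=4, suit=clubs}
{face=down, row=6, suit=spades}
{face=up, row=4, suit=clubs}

Rejected, Rejected, Accepted, Rejected

Rule: suit is not clubs AND row ≥ 4. This holds for each 'Accepted' example and fails for each 'Rejected' one.
{face=down, row=2, suit=clubs} — suit is clubs, row = 2, hence Rejected. {face=down, row=4, suit=clubs} — suit is clubs, row = 4, hence Rejected. {face=down, row=6, suit=spades} — suit is spades, row = 6, hence Accepted. {face=up, row=4, suit=clubs} — suit is clubs, row = 4, hence Rejected.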